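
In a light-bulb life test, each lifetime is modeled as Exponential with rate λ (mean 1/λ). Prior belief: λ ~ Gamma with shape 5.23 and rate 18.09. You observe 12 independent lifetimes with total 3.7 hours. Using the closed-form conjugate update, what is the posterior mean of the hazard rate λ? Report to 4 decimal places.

0.7907

With a Gamma(shape α, rate β) prior on the exponential rate λ, the posterior after n observations with total T = Σxᵢ is Gamma(α+n, β+T).
Posterior: Gamma(5.23+12, 18.09+3.7) = Gamma(17.23, 21.79).
Posterior mean of λ = α/β = 17.23/21.79 = 0.7907.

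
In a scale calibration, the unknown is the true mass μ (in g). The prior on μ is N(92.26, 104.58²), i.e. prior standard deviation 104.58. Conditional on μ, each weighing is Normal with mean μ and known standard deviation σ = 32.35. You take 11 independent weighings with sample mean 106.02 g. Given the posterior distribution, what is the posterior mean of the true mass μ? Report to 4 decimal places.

105.9013

For Normal data with known variance σ², a Normal(μ₀, σ₀²) prior on μ is conjugate. Posterior precision = 1/σ₀² + n/σ²; posterior mean is the precision-weighted average of μ₀ and x̄.
n·x̄ = 11·106.02 = 1166.22.
σ₀² = 104.58² = 10936.9764, σ² = 32.35² = 1046.5225; σ² + n·σ₀² = 1046.5225 + 11·10936.9764 = 121353.2629.
Posterior mean = (μ₀/σ₀² + n·x̄/σ²)/(1/σ₀² + n/σ²) = (σ²·μ₀ + σ₀²·n·x̄)/(σ² + n·σ₀²) = (1046.5225·92.26 + 10936.9764·1166.22)/121353.2629 = 12851472.783058/121353.2629 = 105.9013.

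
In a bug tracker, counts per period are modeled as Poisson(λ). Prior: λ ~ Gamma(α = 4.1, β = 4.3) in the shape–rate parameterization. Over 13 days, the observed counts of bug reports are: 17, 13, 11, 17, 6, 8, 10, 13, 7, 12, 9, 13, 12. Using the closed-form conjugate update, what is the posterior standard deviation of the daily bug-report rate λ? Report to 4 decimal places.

0.7129

With a Gamma(shape α, rate β) prior, the Poisson likelihood is conjugate: the posterior is Gamma(α + ΣXᵢ, β + n).
Sum of counts S = 148 over n = 13 days.
Posterior: Gamma(α+S, β+n) = Gamma(4.1+148, 4.3+13) = Gamma(152.1, 17.3).
SD = √α/β = √152.1/17.3 = 0.7129.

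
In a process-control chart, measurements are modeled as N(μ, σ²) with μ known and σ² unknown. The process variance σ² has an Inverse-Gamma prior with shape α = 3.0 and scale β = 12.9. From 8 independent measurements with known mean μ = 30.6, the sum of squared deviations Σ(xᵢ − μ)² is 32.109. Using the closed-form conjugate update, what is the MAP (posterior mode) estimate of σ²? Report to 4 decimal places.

With known mean μ and an Inverse-Gamma(α, β) prior on σ², the Normal likelihood is conjugate: posterior is Inv-Gamma(α + n/2, β + Σ(xᵢ−μ)²/2).
Posterior: Inv-Gamma(3.0 + 8/2, 12.9 + 32.109/2) = Inv-Gamma(7.00, 28.9545).
Mode = β/(α+1) = 28.9545/8.00 = 3.6193.

3.6193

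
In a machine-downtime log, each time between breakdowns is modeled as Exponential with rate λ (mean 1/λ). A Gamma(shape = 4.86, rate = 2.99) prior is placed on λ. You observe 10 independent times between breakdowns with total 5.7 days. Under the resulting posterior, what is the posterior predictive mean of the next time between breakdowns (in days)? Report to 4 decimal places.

With a Gamma(shape α, rate β) prior on the exponential rate λ, the posterior after n observations with total T = Σxᵢ is Gamma(α+n, β+T).
Posterior: Gamma(4.86+10, 2.99+5.7) = Gamma(14.86, 8.69).
The predictive distribution for the next observation is Lomax; its mean is β/(α−1) = 8.69/13.86 = 0.6270.

0.6270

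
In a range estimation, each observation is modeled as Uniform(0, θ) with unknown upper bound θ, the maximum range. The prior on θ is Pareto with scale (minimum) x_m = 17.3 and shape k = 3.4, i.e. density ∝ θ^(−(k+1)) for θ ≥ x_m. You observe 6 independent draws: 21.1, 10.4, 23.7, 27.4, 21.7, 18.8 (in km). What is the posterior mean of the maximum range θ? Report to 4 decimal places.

A Pareto(scale x_m, shape k) prior on the upper bound θ of Uniform(0, θ) is conjugate: posterior is Pareto(max(x_m, max xᵢ), k + n).
Sample maximum = 27.4; prior scale x_m = 17.3 → posterior scale = max = 27.4.
Posterior shape = 3.4 + 6 = 9.4.
E[θ|data] = k·x_m/(k−1) = 9.4·27.4/8.4 = 30.6619.

30.6619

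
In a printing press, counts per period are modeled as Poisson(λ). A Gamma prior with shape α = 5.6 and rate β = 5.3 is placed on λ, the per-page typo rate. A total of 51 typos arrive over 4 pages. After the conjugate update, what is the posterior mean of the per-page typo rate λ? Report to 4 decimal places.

6.0860

With a Gamma(shape α, rate β) prior, the Poisson likelihood is conjugate: the posterior is Gamma(α + ΣXᵢ, β + n).
Posterior: Gamma(α+S, β+n) = Gamma(5.6+51, 5.3+4) = Gamma(56.6, 9.3).
Posterior mean = α/β = 56.6/9.3 = 6.0860.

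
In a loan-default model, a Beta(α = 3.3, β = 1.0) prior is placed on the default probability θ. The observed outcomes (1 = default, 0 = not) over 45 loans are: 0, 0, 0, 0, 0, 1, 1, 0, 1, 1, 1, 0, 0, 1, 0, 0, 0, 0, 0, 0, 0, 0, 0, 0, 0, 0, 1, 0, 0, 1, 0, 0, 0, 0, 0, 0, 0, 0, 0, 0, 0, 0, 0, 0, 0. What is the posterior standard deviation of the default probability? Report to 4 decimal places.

0.0593

The Beta prior is conjugate to a Binomial/Bernoulli likelihood; the update adds successes to α and failures to β.
Posterior: Beta(α+k, β+n−k) = Beta(3.3+8, 1.0+37) = Beta(11.3, 38.0).
Var = αβ/((α+β)²(α+β+1)) = 11.3·38.0/(49.3²·50.3) = 0.00351237; SD = √0.00351237 = 0.0593.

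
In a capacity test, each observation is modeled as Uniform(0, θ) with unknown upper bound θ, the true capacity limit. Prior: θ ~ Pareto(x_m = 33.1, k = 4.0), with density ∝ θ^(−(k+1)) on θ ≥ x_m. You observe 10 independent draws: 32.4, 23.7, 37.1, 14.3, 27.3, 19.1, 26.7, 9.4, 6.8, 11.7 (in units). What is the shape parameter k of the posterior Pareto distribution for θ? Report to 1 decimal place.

A Pareto(scale x_m, shape k) prior on the upper bound θ of Uniform(0, θ) is conjugate: posterior is Pareto(max(x_m, max xᵢ), k + n).
Sample maximum = 37.1; prior scale x_m = 33.1 → posterior scale = max = 37.1.
Posterior shape = 4.0 + 10 = 14.0.
Posterior shape k = 14.0.

14.0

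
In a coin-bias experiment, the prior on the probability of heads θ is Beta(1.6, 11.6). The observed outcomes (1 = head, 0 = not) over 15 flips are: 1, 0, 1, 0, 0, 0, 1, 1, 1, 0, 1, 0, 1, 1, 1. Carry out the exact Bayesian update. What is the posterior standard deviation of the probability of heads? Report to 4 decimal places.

0.0896

The Beta prior is conjugate to a Binomial/Bernoulli likelihood; the update adds successes to α and failures to β.
Posterior: Beta(α+k, β+n−k) = Beta(1.6+9, 11.6+6) = Beta(10.6, 17.6).
Var = αβ/((α+β)²(α+β+1)) = 10.6·17.6/(28.2²·29.2) = 0.00803410; SD = √0.00803410 = 0.0896.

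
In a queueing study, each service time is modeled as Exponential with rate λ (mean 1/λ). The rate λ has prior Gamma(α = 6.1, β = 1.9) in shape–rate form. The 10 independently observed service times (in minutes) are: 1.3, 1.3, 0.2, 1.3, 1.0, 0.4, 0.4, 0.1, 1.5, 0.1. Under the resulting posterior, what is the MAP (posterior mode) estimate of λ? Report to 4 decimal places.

With a Gamma(shape α, rate β) prior on the exponential rate λ, the posterior after n observations with total T = Σxᵢ is Gamma(α+n, β+T).
Sum of observations T = 7.6 minutes; n = 10.
Posterior: Gamma(6.1+10, 1.9+7.6) = Gamma(16.1, 9.5).
Mode = (α−1)/β = 1.5895.

1.5895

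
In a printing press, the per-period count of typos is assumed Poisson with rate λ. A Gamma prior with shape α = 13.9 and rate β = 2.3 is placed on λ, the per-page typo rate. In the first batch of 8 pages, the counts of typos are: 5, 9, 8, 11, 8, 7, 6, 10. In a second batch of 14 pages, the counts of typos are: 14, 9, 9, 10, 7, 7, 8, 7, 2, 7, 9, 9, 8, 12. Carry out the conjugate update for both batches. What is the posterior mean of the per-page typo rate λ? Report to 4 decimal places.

With a Gamma(shape α, rate β) prior, the Poisson likelihood is conjugate: the posterior is Gamma(α + ΣXᵢ, β + n).
Batch 1: sum of counts S = 64 over n = 8 pages.
After batch 1: Gamma(α+S, β+n) = Gamma(13.9+64, 2.3+8) = Gamma(77.9, 10.3).
Batch 2: sum of counts S = 118 over n = 14 pages.
After batch 2: Gamma(α+S, β+n) = Gamma(77.9+118, 10.3+14) = Gamma(195.9, 24.3).
Posterior mean = α/β = 195.9/24.3 = 8.0617.

8.0617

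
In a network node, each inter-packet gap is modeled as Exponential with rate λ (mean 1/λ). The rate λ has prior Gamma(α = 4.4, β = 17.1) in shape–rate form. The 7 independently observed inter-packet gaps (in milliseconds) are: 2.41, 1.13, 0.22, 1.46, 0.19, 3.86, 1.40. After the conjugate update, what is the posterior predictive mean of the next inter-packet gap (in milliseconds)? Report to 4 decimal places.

2.6702

With a Gamma(shape α, rate β) prior on the exponential rate λ, the posterior after n observations with total T = Σxᵢ is Gamma(α+n, β+T).
Sum of observations T = 10.67 milliseconds; n = 7.
Posterior: Gamma(4.4+7, 17.1+10.67) = Gamma(11.4, 27.77).
The predictive distribution for the next observation is Lomax; its mean is β/(α−1) = 27.77/10.4 = 2.6702.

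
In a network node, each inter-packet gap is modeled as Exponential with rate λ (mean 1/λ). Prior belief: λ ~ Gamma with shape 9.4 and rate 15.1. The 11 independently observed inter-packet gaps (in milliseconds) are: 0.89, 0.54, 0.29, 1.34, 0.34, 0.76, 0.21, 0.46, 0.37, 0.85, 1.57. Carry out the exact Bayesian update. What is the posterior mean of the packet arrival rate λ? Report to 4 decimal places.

With a Gamma(shape α, rate β) prior on the exponential rate λ, the posterior after n observations with total T = Σxᵢ is Gamma(α+n, β+T).
Sum of observations T = 7.62 milliseconds; n = 11.
Posterior: Gamma(9.4+11, 15.1+7.62) = Gamma(20.4, 22.72).
Posterior mean of λ = α/β = 20.4/22.72 = 0.8979.

0.8979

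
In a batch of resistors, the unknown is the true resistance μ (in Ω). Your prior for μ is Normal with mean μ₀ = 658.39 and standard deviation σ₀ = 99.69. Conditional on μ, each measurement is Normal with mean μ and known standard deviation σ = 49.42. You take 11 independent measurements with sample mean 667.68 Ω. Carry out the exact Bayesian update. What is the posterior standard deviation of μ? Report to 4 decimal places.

14.7370

For Normal data with known variance σ², a Normal(μ₀, σ₀²) prior on μ is conjugate. Posterior precision = 1/σ₀² + n/σ²; posterior mean is the precision-weighted average of μ₀ and x̄.
σ₀² = 99.69² = 9938.0961, σ² = 49.42² = 2442.3364; σ² + n·σ₀² = 2442.3364 + 11·9938.0961 = 111761.3935.
Posterior precision = 1/σ₀² + n/σ² = 1/9938.0961 + 11/2442.3364 = (σ² + n·σ₀²)/(σ₀²σ²) = 111761.3935/(9938.0961·2442.3364); posterior variance σₙ² = σ₀²σ²/(σ² + n·σ₀²) = 9938.0961·2442.3364/111761.3935 = 217.178518.
Posterior SD = √σₙ² = √(9938.0961·2442.3364/111761.3935) = 14.7370.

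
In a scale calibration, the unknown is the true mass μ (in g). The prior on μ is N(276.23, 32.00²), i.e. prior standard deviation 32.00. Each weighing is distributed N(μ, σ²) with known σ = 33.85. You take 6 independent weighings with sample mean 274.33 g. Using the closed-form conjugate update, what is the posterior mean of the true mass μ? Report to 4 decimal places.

For Normal data with known variance σ², a Normal(μ₀, σ₀²) prior on μ is conjugate. Posterior precision = 1/σ₀² + n/σ²; posterior mean is the precision-weighted average of μ₀ and x̄.
n·x̄ = 6·274.33 = 1645.98.
σ₀² = 32.00² = 1024, σ² = 33.85² = 1145.8225; σ² + n·σ₀² = 1145.8225 + 6·1024 = 7289.8225.
Posterior mean = (μ₀/σ₀² + n·x̄/σ²)/(1/σ₀² + n/σ²) = (σ²·μ₀ + σ₀²·n·x̄)/(σ² + n·σ₀²) = (1145.8225·276.23 + 1024·1645.98)/7289.8225 = 2001994.069175/7289.8225 = 274.6286.

274.6286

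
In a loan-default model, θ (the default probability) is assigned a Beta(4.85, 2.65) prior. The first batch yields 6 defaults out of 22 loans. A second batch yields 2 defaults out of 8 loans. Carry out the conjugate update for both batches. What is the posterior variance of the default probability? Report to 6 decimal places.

The Beta prior is conjugate to a Binomial/Bernoulli likelihood; the update adds successes to α and failures to β.
After batch 1: Beta(4.85+6, 2.65+16) = Beta(10.85, 18.65).
After batch 2: Beta(10.85+2, 18.65+6) = Beta(12.85, 24.65).
Var = αβ/((α+β)²(α+β+1)) = 12.85·24.65/(37.50²·38.50) = 0.005851.

0.005851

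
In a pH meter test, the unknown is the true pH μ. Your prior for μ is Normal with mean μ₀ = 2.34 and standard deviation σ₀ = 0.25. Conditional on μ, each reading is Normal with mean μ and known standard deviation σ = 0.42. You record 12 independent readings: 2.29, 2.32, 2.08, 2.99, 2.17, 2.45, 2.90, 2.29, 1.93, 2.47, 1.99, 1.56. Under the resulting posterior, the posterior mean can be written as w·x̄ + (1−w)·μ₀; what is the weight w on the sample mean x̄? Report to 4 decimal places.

0.8096

For Normal data with known variance σ², a Normal(μ₀, σ₀²) prior on μ is conjugate. Posterior precision = 1/σ₀² + n/σ²; posterior mean is the precision-weighted average of μ₀ and x̄.
σ₀² = 0.25² = 0.0625, σ² = 0.42² = 0.1764. Prior precision 1/σ₀² = 1/0.0625; data precision n/σ² = 12/0.1764.
w = (n/σ²)/(1/σ₀² + n/σ²) = n·σ₀²/(σ² + n·σ₀²) = 12·0.0625/(0.1764 + 12·0.0625) = 0.75/0.9264 = 0.8096.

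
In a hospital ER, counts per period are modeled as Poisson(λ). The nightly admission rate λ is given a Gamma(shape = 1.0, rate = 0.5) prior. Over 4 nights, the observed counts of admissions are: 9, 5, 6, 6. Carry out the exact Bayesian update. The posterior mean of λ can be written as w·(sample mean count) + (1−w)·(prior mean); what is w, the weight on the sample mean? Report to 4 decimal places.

With a Gamma(shape α, rate β) prior, the Poisson likelihood is conjugate: the posterior is Gamma(α + ΣXᵢ, β + n).
Posterior mean = (α₀+S)/(β₀+n) = [n/(β₀+n)]·(S/n) + [β₀/(β₀+n)]·(α₀/β₀), so only n and β₀ enter the weight.
Weight on data w = n/(β₀+n) = 4/(0.5+4) = 4/4.5 = 0.8889.

0.8889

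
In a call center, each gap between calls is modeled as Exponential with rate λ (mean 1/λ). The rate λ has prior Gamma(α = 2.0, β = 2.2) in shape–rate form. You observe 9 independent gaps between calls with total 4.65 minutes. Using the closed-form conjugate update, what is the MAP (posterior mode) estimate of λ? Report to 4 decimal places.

1.4599

With a Gamma(shape α, rate β) prior on the exponential rate λ, the posterior after n observations with total T = Σxᵢ is Gamma(α+n, β+T).
Posterior: Gamma(2.0+9, 2.2+4.65) = Gamma(11.0, 6.85).
Mode = (α−1)/β = 1.4599.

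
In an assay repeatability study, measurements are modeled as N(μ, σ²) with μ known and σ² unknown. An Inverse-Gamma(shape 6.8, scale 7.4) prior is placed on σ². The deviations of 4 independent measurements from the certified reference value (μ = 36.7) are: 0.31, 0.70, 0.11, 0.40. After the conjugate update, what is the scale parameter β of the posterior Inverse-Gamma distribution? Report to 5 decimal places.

7.77910

With known mean μ and an Inverse-Gamma(α, β) prior on σ², the Normal likelihood is conjugate: posterior is Inv-Gamma(α + n/2, β + Σ(xᵢ−μ)²/2).
Σ(xᵢ−μ)² = (0.31)² + (0.70)² + (0.11)² + (0.40)² = 0.7582.
Posterior: Inv-Gamma(6.8 + 4/2, 7.4 + 0.7582/2) = Inv-Gamma(8.80, 7.77910).
Posterior β = 7.77910.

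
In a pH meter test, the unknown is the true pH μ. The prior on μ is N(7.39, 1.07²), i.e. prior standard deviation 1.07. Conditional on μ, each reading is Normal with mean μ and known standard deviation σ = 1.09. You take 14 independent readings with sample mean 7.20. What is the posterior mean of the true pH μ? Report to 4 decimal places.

7.2131

For Normal data with known variance σ², a Normal(μ₀, σ₀²) prior on μ is conjugate. Posterior precision = 1/σ₀² + n/σ²; posterior mean is the precision-weighted average of μ₀ and x̄.
n·x̄ = 14·7.20 = 100.8.
σ₀² = 1.07² = 1.1449, σ² = 1.09² = 1.1881; σ² + n·σ₀² = 1.1881 + 14·1.1449 = 17.2167.
Posterior mean = (μ₀/σ₀² + n·x̄/σ²)/(1/σ₀² + n/σ²) = (σ²·μ₀ + σ₀²·n·x̄)/(σ² + n·σ₀²) = (1.1881·7.39 + 1.1449·100.8)/17.2167 = 124.185979/17.2167 = 7.2131.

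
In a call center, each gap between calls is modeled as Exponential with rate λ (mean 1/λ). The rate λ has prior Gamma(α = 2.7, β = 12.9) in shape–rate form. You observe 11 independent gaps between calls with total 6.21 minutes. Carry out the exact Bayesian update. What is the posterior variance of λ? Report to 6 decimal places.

With a Gamma(shape α, rate β) prior on the exponential rate λ, the posterior after n observations with total T = Σxᵢ is Gamma(α+n, β+T).
Posterior: Gamma(2.7+11, 12.9+6.21) = Gamma(13.7, 19.11).
Var = α/β² = 0.037515.

0.037515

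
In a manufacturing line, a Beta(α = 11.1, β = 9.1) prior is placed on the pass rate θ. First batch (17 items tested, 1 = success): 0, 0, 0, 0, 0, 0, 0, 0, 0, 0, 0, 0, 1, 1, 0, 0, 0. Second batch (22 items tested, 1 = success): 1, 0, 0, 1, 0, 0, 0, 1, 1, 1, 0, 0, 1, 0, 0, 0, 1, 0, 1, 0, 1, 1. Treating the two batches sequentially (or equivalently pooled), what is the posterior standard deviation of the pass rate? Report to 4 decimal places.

The Beta prior is conjugate to a Binomial/Bernoulli likelihood; the update adds successes to α and failures to β.
After batch 1: Beta(11.1+2, 9.1+15) = Beta(13.1, 24.1).
After batch 2: Beta(13.1+10, 24.1+12) = Beta(23.1, 36.1).
Var = αβ/((α+β)²(α+β+1)) = 23.1·36.1/(59.2²·60.2) = 0.00395257; SD = √0.00395257 = 0.0629.

0.0629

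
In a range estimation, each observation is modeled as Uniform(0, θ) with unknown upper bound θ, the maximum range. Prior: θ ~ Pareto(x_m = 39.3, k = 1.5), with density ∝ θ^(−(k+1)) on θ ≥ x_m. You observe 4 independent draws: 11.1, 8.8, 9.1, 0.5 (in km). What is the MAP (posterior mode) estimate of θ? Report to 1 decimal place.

A Pareto(scale x_m, shape k) prior on the upper bound θ of Uniform(0, θ) is conjugate: posterior is Pareto(max(x_m, max xᵢ), k + n).
Sample maximum = 11.1; prior scale x_m = 39.3 → posterior scale = max = 39.3.
Posterior shape = 1.5 + 4 = 5.5.
The Pareto density is decreasing on [x_m, ∞), so the mode is x_m = 39.3.

39.3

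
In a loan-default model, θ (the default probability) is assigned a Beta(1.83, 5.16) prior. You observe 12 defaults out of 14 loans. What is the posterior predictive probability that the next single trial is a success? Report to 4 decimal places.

0.6589

The Beta prior is conjugate to a Binomial/Bernoulli likelihood; the update adds successes to α and failures to β.
Posterior: Beta(α+k, β+n−k) = Beta(1.83+12, 5.16+2) = Beta(13.83, 7.16).
For a single future Bernoulli trial, P(success | data) = α/(α+β) = 0.6589.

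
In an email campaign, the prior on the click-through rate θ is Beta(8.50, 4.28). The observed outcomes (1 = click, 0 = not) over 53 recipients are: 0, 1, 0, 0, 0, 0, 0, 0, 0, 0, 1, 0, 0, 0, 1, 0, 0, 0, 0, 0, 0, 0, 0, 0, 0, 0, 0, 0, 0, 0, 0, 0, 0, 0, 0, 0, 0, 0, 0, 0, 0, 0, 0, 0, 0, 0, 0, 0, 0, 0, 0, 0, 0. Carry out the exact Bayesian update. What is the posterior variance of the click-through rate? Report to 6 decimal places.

The Beta prior is conjugate to a Binomial/Bernoulli likelihood; the update adds successes to α and failures to β.
Posterior: Beta(α+k, β+n−k) = Beta(8.50+3, 4.28+50) = Beta(11.50, 54.28).
Var = αβ/((α+β)²(α+β+1)) = 11.50·54.28/(65.78²·66.78) = 0.002160.

0.002160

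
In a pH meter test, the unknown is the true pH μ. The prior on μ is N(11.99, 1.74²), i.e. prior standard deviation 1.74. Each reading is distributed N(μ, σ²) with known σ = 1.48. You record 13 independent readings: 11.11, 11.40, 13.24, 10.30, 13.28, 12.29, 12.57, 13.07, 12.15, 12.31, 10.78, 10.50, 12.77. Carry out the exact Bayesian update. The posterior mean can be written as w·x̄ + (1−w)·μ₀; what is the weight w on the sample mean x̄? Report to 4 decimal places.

0.9473

For Normal data with known variance σ², a Normal(μ₀, σ₀²) prior on μ is conjugate. Posterior precision = 1/σ₀² + n/σ²; posterior mean is the precision-weighted average of μ₀ and x̄.
σ₀² = 1.74² = 3.0276, σ² = 1.48² = 2.1904. Prior precision 1/σ₀² = 1/3.0276; data precision n/σ² = 13/2.1904.
w = (n/σ²)/(1/σ₀² + n/σ²) = n·σ₀²/(σ² + n·σ₀²) = 13·3.0276/(2.1904 + 13·3.0276) = 39.3588/41.5492 = 0.9473.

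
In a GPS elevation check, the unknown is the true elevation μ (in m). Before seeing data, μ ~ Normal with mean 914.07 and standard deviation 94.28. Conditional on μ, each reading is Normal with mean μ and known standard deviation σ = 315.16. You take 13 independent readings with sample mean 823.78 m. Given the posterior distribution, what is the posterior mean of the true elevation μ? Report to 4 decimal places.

865.5157

For Normal data with known variance σ², a Normal(μ₀, σ₀²) prior on μ is conjugate. Posterior precision = 1/σ₀² + n/σ²; posterior mean is the precision-weighted average of μ₀ and x̄.
n·x̄ = 13·823.78 = 10709.14.
σ₀² = 94.28² = 8888.7184, σ² = 315.16² = 99325.8256; σ² + n·σ₀² = 99325.8256 + 13·8888.7184 = 214879.1648.
Posterior mean = (μ₀/σ₀² + n·x̄/σ²)/(1/σ₀² + n/σ²) = (σ²·μ₀ + σ₀²·n·x̄)/(σ² + n·σ₀²) = (99325.8256·914.07 + 8888.7184·10709.14)/214879.1648 = 185981287.172368/214879.1648 = 865.5157.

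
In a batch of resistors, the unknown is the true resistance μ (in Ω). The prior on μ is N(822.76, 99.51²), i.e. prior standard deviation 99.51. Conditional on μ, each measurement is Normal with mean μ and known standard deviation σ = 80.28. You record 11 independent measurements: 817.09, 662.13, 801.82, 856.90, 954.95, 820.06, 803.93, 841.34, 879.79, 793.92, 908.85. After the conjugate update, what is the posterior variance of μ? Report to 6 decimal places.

553.168060

For Normal data with known variance σ², a Normal(μ₀, σ₀²) prior on μ is conjugate. Posterior precision = 1/σ₀² + n/σ²; posterior mean is the precision-weighted average of μ₀ and x̄.
σ₀² = 99.51² = 9902.2401, σ² = 80.28² = 6444.8784; σ² + n·σ₀² = 6444.8784 + 11·9902.2401 = 115369.5195.
Posterior precision = 1/σ₀² + n/σ² = 1/9902.2401 + 11/6444.8784 = (σ² + n·σ₀²)/(σ₀²σ²) = 115369.5195/(9902.2401·6444.8784); posterior variance σₙ² = σ₀²σ²/(σ² + n·σ₀²) = 9902.2401·6444.8784/115369.5195 = 553.168060.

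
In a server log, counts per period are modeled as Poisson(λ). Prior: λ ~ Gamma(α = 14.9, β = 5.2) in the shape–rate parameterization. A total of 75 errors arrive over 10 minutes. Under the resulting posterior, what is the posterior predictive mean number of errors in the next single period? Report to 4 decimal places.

5.9145

With a Gamma(shape α, rate β) prior, the Poisson likelihood is conjugate: the posterior is Gamma(α + ΣXᵢ, β + n).
Posterior: Gamma(α+S, β+n) = Gamma(14.9+75, 5.2+10) = Gamma(89.9, 15.2).
The predictive distribution for one future period is NegBinom with mean α/β = 5.9145.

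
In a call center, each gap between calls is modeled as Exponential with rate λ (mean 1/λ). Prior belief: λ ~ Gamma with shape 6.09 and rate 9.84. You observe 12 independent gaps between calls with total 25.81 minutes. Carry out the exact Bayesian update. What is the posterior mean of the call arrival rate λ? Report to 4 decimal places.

With a Gamma(shape α, rate β) prior on the exponential rate λ, the posterior after n observations with total T = Σxᵢ is Gamma(α+n, β+T).
Posterior: Gamma(6.09+12, 9.84+25.81) = Gamma(18.09, 35.65).
Posterior mean of λ = α/β = 18.09/35.65 = 0.5074.

0.5074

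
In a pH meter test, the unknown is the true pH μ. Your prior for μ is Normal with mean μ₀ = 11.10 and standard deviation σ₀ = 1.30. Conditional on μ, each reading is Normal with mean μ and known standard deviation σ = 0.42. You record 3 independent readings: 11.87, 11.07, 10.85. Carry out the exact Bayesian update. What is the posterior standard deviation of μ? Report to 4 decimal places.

0.2384

For Normal data with known variance σ², a Normal(μ₀, σ₀²) prior on μ is conjugate. Posterior precision = 1/σ₀² + n/σ²; posterior mean is the precision-weighted average of μ₀ and x̄.
σ₀² = 1.30² = 1.69, σ² = 0.42² = 0.1764; σ² + n·σ₀² = 0.1764 + 3·1.69 = 5.2464.
Posterior precision = 1/σ₀² + n/σ² = 1/1.69 + 3/0.1764 = (σ² + n·σ₀²)/(σ₀²σ²) = 5.2464/(1.69·0.1764); posterior variance σₙ² = σ₀²σ²/(σ² + n·σ₀²) = 1.69·0.1764/5.2464 = 0.056823.
Posterior SD = √σₙ² = √(1.69·0.1764/5.2464) = 0.2384.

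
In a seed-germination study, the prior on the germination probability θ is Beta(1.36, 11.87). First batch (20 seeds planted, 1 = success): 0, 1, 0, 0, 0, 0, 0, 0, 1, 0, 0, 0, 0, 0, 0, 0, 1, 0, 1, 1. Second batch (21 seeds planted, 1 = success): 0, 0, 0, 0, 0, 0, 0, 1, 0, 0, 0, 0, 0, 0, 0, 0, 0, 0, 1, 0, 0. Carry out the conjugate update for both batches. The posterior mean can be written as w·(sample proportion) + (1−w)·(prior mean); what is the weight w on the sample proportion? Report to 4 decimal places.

0.7560

The Beta prior is conjugate to a Binomial/Bernoulli likelihood; the update adds successes to α and failures to β.
Total number of seeds planted: n = 20 + 21 = 41.
Posterior mean = (α₀+k)/(α₀+β₀+n) = [n/(α₀+β₀+n)]·(k/n) + [(α₀+β₀)/(α₀+β₀+n)]·α₀/(α₀+β₀), so only n and the prior enter the weight.
The weight on the data is w = n/(α₀+β₀+n) = 41/(1.36+11.87+41) = 41/54.23 = 0.7560.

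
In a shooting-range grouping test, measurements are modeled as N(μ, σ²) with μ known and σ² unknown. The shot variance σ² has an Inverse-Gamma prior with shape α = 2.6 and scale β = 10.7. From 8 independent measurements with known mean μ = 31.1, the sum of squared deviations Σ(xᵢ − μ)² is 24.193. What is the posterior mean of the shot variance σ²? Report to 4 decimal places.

With known mean μ and an Inverse-Gamma(α, β) prior on σ², the Normal likelihood is conjugate: posterior is Inv-Gamma(α + n/2, β + Σ(xᵢ−μ)²/2).
Posterior: Inv-Gamma(2.6 + 8/2, 10.7 + 24.193/2) = Inv-Gamma(6.60, 22.7965).
E[σ²|data] = β/(α−1) = 22.7965/5.60 = 4.0708.

4.0708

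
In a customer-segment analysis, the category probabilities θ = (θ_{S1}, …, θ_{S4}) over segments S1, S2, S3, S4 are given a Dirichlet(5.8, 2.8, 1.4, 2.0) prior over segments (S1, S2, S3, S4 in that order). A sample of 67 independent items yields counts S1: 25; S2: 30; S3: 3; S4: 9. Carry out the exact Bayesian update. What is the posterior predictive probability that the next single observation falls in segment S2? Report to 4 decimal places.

0.4152

The Dirichlet prior is conjugate to the Multinomial likelihood: each posterior αⱼ = prior αⱼ + observed count nⱼ.
Posterior concentration: (30.8, 32.8, 4.4, 11.0), total = 79.0.
P(next = S2 | data) = α_{S2}/Σα = 0.4152.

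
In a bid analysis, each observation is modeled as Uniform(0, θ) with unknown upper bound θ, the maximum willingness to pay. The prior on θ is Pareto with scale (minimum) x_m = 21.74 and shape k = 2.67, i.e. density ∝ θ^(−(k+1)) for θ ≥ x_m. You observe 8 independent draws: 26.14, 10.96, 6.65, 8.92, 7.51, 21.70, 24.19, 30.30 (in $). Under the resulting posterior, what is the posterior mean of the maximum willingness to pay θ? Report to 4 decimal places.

33.4334

A Pareto(scale x_m, shape k) prior on the upper bound θ of Uniform(0, θ) is conjugate: posterior is Pareto(max(x_m, max xᵢ), k + n).
Sample maximum = 30.30; prior scale x_m = 21.74 → posterior scale = max = 30.30.
Posterior shape = 2.67 + 8 = 10.67.
E[θ|data] = k·x_m/(k−1) = 10.67·30.30/9.67 = 33.4334.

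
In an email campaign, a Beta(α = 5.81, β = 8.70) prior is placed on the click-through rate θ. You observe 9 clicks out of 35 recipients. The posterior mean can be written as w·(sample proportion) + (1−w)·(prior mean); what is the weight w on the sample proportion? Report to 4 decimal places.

0.7069

The Beta prior is conjugate to a Binomial/Bernoulli likelihood; the update adds successes to α and failures to β.
Posterior mean = (α₀+k)/(α₀+β₀+n) = [n/(α₀+β₀+n)]·(k/n) + [(α₀+β₀)/(α₀+β₀+n)]·α₀/(α₀+β₀), so only n and the prior enter the weight.
The weight on the data is w = n/(α₀+β₀+n) = 35/(5.81+8.70+35) = 35/49.51 = 0.7069.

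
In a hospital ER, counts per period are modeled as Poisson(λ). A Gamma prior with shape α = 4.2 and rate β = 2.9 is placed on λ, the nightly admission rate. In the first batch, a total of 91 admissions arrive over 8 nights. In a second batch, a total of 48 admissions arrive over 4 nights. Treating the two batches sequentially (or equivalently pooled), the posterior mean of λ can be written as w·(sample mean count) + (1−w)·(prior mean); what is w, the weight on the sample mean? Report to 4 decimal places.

With a Gamma(shape α, rate β) prior, the Poisson likelihood is conjugate: the posterior is Gamma(α + ΣXᵢ, β + n).
Total number of nights: n = 8 + 4 = 12.
Posterior mean = (α₀+S)/(β₀+n) = [n/(β₀+n)]·(S/n) + [β₀/(β₀+n)]·(α₀/β₀), so only n and β₀ enter the weight.
Weight on data w = n/(β₀+n) = 12/(2.9+12) = 12/14.9 = 0.8054.

0.8054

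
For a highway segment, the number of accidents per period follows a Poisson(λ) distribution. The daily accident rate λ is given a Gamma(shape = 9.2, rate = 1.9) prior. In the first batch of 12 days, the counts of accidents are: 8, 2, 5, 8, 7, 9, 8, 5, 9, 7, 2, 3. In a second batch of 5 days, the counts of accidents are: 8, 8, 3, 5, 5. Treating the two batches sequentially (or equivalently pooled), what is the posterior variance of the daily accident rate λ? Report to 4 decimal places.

0.3113

With a Gamma(shape α, rate β) prior, the Poisson likelihood is conjugate: the posterior is Gamma(α + ΣXᵢ, β + n).
Batch 1: sum of counts S = 73 over n = 12 days.
After batch 1: Gamma(α+S, β+n) = Gamma(9.2+73, 1.9+12) = Gamma(82.2, 13.9).
Batch 2: sum of counts S = 29 over n = 5 days.
After batch 2: Gamma(α+S, β+n) = Gamma(82.2+29, 13.9+5) = Gamma(111.2, 18.9).
Var = α/β² = 111.2/18.9² = 0.3113.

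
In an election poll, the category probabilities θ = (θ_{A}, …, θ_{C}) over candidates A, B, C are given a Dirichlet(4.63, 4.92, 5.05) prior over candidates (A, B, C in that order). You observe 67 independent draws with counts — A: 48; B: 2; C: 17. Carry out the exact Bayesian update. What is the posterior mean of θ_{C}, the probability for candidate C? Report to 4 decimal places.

0.2702

The Dirichlet prior is conjugate to the Multinomial likelihood: each posterior αⱼ = prior αⱼ + observed count nⱼ.
Posterior concentration: (52.63, 6.92, 22.05), total = 81.60.
E[θ_{C}|data] = α_{C}/Σα = 22.05/81.60 = 0.2702.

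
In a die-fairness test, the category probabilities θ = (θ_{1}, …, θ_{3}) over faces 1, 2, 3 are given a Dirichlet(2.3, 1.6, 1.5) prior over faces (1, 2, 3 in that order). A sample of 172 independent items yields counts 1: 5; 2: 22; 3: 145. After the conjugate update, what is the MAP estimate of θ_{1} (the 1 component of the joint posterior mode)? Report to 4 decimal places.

0.0361

The Dirichlet prior is conjugate to the Multinomial likelihood: each posterior αⱼ = prior αⱼ + observed count nⱼ.
Posterior concentration: (7.3, 23.6, 146.5), total = 177.4.
Joint mode component: (α_{1}−1)/(Σα−K) = 6.3/174.4 = 0.0361.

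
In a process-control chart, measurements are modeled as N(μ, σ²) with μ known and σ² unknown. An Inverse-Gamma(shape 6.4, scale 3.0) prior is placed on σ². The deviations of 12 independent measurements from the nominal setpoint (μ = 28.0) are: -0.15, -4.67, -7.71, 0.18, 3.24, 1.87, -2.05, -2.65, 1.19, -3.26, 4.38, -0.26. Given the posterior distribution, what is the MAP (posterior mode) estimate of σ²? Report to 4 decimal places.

5.3665

With known mean μ and an Inverse-Gamma(α, β) prior on σ², the Normal likelihood is conjugate: posterior is Inv-Gamma(α + n/2, β + Σ(xᵢ−μ)²/2).
Σ(xᵢ−μ)² = (-0.15)² + (-4.67)² + (-7.71)² + (0.18)² + (3.24)² + (1.87)² + (-2.05)² + (-2.65)² + (1.19)² + (-3.26)² + (4.38)² + (-0.26)² = 137.8231.
Posterior: Inv-Gamma(6.4 + 12/2, 3.0 + 137.8231/2) = Inv-Gamma(12.40, 71.91155).
Mode = β/(α+1) = 71.91155/13.40 = 5.3665.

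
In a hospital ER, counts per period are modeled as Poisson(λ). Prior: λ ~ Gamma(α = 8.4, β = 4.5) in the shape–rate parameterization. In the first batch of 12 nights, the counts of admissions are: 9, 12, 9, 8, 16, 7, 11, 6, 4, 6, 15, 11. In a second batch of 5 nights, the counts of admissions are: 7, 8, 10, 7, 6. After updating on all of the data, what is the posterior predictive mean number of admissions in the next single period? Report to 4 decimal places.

With a Gamma(shape α, rate β) prior, the Poisson likelihood is conjugate: the posterior is Gamma(α + ΣXᵢ, β + n).
Batch 1: sum of counts S = 114 over n = 12 nights.
After batch 1: Gamma(α+S, β+n) = Gamma(8.4+114, 4.5+12) = Gamma(122.4, 16.5).
Batch 2: sum of counts S = 38 over n = 5 nights.
After batch 2: Gamma(α+S, β+n) = Gamma(122.4+38, 16.5+5) = Gamma(160.4, 21.5).
The predictive distribution for one future period is NegBinom with mean α/β = 7.4605.

7.4605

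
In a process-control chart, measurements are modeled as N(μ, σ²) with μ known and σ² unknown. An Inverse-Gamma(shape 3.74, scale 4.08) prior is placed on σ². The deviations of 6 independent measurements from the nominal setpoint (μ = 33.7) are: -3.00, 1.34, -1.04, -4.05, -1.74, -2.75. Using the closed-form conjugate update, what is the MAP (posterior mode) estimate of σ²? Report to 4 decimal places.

3.0381

With known mean μ and an Inverse-Gamma(α, β) prior on σ², the Normal likelihood is conjugate: posterior is Inv-Gamma(α + n/2, β + Σ(xᵢ−μ)²/2).
Σ(xᵢ−μ)² = (-3.00)² + (1.34)² + (-1.04)² + (-4.05)² + (-1.74)² + (-2.75)² = 38.8698.
Posterior: Inv-Gamma(3.74 + 6/2, 4.08 + 38.8698/2) = Inv-Gamma(6.74, 23.51490).
Mode = β/(α+1) = 23.51490/7.74 = 3.0381.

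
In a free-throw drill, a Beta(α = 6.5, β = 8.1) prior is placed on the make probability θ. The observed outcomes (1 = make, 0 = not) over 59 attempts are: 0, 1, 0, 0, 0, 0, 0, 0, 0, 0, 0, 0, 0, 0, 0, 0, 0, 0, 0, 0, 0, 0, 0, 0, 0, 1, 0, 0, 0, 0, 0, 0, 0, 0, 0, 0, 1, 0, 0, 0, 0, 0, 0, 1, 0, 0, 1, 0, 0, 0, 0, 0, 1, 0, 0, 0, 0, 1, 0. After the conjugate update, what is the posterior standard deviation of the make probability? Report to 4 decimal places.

The Beta prior is conjugate to a Binomial/Bernoulli likelihood; the update adds successes to α and failures to β.
Posterior: Beta(α+k, β+n−k) = Beta(6.5+7, 8.1+52) = Beta(13.5, 60.1).
Var = αβ/((α+β)²(α+β+1)) = 13.5·60.1/(73.6²·74.6) = 0.00200777; SD = √0.00200777 = 0.0448.

0.0448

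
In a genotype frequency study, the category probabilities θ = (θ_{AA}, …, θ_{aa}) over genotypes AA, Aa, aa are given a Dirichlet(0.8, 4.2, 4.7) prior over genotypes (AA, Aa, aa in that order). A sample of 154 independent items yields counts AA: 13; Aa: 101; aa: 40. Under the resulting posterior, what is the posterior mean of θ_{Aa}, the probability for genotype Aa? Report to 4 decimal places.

0.6426

The Dirichlet prior is conjugate to the Multinomial likelihood: each posterior αⱼ = prior αⱼ + observed count nⱼ.
Posterior concentration: (13.8, 105.2, 44.7), total = 163.7.
E[θ_{Aa}|data] = α_{Aa}/Σα = 105.2/163.7 = 0.6426.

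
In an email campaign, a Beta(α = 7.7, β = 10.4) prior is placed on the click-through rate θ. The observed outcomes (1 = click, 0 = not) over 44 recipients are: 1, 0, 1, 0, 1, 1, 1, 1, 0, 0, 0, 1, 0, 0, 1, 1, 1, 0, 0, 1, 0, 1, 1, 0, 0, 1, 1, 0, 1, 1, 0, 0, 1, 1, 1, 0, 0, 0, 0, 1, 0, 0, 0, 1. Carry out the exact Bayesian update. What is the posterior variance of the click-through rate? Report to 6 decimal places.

0.003954

The Beta prior is conjugate to a Binomial/Bernoulli likelihood; the update adds successes to α and failures to β.
Posterior: Beta(α+k, β+n−k) = Beta(7.7+22, 10.4+22) = Beta(29.7, 32.4).
Var = αβ/((α+β)²(α+β+1)) = 29.7·32.4/(62.1²·63.1) = 0.003954.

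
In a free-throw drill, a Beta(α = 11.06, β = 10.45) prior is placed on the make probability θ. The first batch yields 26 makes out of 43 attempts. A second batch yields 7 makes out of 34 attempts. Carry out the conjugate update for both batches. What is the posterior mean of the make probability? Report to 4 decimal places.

0.4473

The Beta prior is conjugate to a Binomial/Bernoulli likelihood; the update adds successes to α and failures to β.
After batch 1: Beta(11.06+26, 10.45+17) = Beta(37.06, 27.45).
After batch 2: Beta(37.06+7, 27.45+27) = Beta(44.06, 54.45).
Posterior mean = α/(α+β) = 44.06/98.51 = 0.4473.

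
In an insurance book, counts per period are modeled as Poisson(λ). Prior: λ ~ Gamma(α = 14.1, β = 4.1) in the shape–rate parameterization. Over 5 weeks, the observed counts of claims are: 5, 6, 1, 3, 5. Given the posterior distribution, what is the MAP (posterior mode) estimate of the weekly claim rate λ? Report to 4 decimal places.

3.6374

With a Gamma(shape α, rate β) prior, the Poisson likelihood is conjugate: the posterior is Gamma(α + ΣXᵢ, β + n).
Sum of counts S = 20 over n = 5 weeks.
Posterior: Gamma(α+S, β+n) = Gamma(14.1+20, 4.1+5) = Gamma(34.1, 9.1).
Mode of Gamma(α,β) for α≥1 is (α−1)/β = 33.1/9.1 = 3.6374.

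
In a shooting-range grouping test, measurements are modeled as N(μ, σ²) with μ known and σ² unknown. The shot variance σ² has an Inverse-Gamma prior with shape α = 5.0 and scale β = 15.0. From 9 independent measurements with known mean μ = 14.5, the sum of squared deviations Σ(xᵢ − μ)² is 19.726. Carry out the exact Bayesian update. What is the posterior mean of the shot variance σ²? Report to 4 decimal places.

With known mean μ and an Inverse-Gamma(α, β) prior on σ², the Normal likelihood is conjugate: posterior is Inv-Gamma(α + n/2, β + Σ(xᵢ−μ)²/2).
Posterior: Inv-Gamma(5.0 + 9/2, 15.0 + 19.726/2) = Inv-Gamma(9.50, 24.8630).
E[σ²|data] = β/(α−1) = 24.8630/8.50 = 2.9251.

2.9251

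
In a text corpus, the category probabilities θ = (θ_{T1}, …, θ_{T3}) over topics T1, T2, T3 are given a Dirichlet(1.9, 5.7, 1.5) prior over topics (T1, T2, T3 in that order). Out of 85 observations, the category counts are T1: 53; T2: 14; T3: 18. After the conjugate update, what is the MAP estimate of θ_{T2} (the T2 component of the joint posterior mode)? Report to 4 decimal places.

The Dirichlet prior is conjugate to the Multinomial likelihood: each posterior αⱼ = prior αⱼ + observed count nⱼ.
Posterior concentration: (54.9, 19.7, 19.5), total = 94.1.
Joint mode component: (α_{T2}−1)/(Σα−K) = 18.7/91.1 = 0.2053.

0.2053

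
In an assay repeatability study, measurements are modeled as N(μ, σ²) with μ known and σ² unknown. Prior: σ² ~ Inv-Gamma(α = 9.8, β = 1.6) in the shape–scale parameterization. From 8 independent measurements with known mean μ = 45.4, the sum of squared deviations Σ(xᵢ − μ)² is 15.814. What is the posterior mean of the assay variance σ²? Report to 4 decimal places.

With known mean μ and an Inverse-Gamma(α, β) prior on σ², the Normal likelihood is conjugate: posterior is Inv-Gamma(α + n/2, β + Σ(xᵢ−μ)²/2).
Posterior: Inv-Gamma(9.8 + 8/2, 1.6 + 15.814/2) = Inv-Gamma(13.80, 9.5070).
E[σ²|data] = β/(α−1) = 9.5070/12.80 = 0.7427.

0.7427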